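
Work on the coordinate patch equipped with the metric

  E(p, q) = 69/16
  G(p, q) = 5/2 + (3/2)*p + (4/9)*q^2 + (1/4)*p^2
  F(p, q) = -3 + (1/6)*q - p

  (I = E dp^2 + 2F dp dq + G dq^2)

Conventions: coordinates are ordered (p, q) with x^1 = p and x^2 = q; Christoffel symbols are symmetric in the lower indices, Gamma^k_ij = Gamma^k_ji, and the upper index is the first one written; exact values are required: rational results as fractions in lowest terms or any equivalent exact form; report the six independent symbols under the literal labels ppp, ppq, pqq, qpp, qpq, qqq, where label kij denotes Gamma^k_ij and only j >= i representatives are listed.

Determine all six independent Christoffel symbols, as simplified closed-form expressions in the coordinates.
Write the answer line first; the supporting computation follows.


Answer: Gamma_ppp = (-576*p + 96*q - 1728)/(45*p^2 + 192*p*q + 270*p + 1088*q^2 + 576*q + 1026), Gamma_ppq = (144*p^2 - 24*p*q + 864*p - 72*q + 1296)/(45*p^2 + 192*p*q + 270*p + 1088*q^2 + 576*q + 1026), Gamma_pqq = (-36*p^3 - 300*p^2 - 64*p*q^2 + 256*p*q - 864*p - 192*q^2 + 768*q - 840)/(45*p^2 + 192*p*q + 270*p + 1088*q^2 + 576*q + 1026), Gamma_qpp = -2484/(45*p^2 + 192*p*q + 270*p + 1088*q^2 + 576*q + 1026), Gamma_qpq = (621*p + 1863)/(45*p^2 + 192*p*q + 270*p + 1088*q^2 + 576*q + 1026), Gamma_qqq = (-144*p^2 + 24*p*q - 768*p + 1160*q - 1008)/(45*p^2 + 192*p*q + 270*p + 1088*q^2 + 576*q + 1026)

E = 69/16; F = -3 + (1/6)*q - p; G = 5/2 + (3/2)*p + (4/9)*q^2 + (1/4)*p^2
Gamma^k_ij = (1/2) g^{kl} (d_i g_jl + d_j g_il - d_l g_ij), with g^inv = (1/(EG-F^2)) [[G, -F], [-F, E]]
first partials: E_p = 0, E_q = 0, F_p = -1, F_q = 1/6, G_p = 3/2 + (1/2)*p, G_q = (8/9)*q
D = EG - F^2 = 57/32 + q + (15/32)*p + (17/9)*q^2 + (1/3)*p*q + (5/64)*p^2
expanded: Gamma^p_pp = (G E_p - 2F F_p + F E_q)/(2D), Gamma^p_pq = (G E_q - F G_p)/(2D), Gamma^p_qq = (2G F_q - G G_p - F G_q)/(2D), Gamma^q_pp = (2E F_p - E E_q - F E_p)/(2D), Gamma^q_pq = (E G_p - F E_q)/(2D), Gamma^q_qq = (E G_q - 2F F_q + F G_p)/(2D); substitute and cancel common factors


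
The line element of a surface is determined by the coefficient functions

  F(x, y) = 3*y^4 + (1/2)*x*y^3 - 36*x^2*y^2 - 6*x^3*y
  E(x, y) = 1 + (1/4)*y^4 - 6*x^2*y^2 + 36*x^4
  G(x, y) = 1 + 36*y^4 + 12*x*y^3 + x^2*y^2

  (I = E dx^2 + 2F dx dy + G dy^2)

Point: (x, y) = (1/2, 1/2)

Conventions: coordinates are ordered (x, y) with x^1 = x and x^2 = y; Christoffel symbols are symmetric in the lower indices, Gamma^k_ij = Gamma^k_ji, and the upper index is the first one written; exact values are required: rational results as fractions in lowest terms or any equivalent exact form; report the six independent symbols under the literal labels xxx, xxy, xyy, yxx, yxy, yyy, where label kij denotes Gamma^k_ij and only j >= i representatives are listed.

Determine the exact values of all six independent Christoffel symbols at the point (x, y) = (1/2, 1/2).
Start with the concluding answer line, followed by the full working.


Answer: Gamma_xxx = 176/127, Gamma_xxy = -44/381, Gamma_xyy = -572/381, Gamma_yxx = -224/127, Gamma_yxy = 56/381, Gamma_yyy = 728/381

E = 185/64, F = -77/32, G = 65/16 at the point
E_x = 33/2, E_y = -11/8, F_x = -179/16, F_y = -129/16, G_x = 7/4, G_y = 91/4
EG - F^2 = 381/64;  g^inv = (64/381) * [[65/16, 77/32], [77/32, 185/64]]
first-kind symbols [ij,l] = (1/2)(d_i g_jl + d_j g_il - d_l g_ij): [xx,x] = E_x/2 = 33/4, [xx,y] = F_x - E_y/2 = -21/2, [xy,x] = E_y/2 = -11/16, [xy,y] = G_x/2 = 7/8, [yy,x] = F_y - G_x/2 = -143/16, [yy,y] = G_y/2 = 91/8
Gamma^x_ij = (G*[ij,x] - F*[ij,y])/(EG - F^2), Gamma^y_ij = (E*[ij,y] - F*[ij,x])/(EG - F^2)


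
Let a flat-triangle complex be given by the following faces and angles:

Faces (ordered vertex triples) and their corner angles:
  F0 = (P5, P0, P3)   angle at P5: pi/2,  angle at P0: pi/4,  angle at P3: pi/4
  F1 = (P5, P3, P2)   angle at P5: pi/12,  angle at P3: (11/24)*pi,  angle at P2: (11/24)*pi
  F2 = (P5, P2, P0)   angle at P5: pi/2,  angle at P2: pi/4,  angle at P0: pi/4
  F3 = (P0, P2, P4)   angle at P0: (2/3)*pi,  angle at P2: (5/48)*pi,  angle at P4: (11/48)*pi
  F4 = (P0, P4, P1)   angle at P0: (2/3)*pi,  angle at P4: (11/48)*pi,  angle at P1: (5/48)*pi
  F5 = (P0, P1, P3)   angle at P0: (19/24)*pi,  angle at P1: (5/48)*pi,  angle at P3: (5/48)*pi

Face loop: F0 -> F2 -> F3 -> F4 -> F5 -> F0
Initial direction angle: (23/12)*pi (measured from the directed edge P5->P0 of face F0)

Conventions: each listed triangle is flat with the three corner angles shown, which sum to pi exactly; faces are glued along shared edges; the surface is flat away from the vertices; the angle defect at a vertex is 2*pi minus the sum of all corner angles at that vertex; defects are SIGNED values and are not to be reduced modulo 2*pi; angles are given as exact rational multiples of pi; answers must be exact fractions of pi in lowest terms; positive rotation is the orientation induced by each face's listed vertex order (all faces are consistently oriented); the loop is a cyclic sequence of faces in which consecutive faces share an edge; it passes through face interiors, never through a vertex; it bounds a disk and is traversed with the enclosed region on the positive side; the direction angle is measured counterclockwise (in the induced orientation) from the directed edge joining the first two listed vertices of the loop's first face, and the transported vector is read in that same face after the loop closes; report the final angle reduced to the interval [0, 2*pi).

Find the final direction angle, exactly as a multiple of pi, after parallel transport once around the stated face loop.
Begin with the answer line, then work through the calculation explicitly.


Answer: final direction angle = (31/24)*pi

enclosed vertex P0: corner angles sum to (21/8)*pi, defect = 2*pi - (21/8)*pi = (-5/8)*pi
summing the enclosed defects onto the initial angle, mod 2*pi in the induced orientation:
final angle = (23/12)*pi - (5/8)*pi = (31/24)*pi (mod 2*pi)


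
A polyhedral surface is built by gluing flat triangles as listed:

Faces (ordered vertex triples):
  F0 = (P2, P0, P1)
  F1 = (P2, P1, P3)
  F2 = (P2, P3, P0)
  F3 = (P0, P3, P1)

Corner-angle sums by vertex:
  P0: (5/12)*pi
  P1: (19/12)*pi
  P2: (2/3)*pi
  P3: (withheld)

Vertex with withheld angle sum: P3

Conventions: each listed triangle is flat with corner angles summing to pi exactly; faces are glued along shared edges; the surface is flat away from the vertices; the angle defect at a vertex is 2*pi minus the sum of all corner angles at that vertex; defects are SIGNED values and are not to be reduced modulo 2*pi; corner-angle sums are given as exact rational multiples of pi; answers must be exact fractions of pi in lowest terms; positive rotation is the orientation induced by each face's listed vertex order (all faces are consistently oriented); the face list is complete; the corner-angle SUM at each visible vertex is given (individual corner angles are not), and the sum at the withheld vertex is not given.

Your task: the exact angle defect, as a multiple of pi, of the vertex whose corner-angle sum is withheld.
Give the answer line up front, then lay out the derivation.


Answer: defect(P3) = (2/3)*pi

V = 4, E = 6, F = 4; chi = V - E + F = 2
Gauss-Bonnet: total defect = 2*pi*chi = 4*pi; visible defects sum to (10/3)*pi


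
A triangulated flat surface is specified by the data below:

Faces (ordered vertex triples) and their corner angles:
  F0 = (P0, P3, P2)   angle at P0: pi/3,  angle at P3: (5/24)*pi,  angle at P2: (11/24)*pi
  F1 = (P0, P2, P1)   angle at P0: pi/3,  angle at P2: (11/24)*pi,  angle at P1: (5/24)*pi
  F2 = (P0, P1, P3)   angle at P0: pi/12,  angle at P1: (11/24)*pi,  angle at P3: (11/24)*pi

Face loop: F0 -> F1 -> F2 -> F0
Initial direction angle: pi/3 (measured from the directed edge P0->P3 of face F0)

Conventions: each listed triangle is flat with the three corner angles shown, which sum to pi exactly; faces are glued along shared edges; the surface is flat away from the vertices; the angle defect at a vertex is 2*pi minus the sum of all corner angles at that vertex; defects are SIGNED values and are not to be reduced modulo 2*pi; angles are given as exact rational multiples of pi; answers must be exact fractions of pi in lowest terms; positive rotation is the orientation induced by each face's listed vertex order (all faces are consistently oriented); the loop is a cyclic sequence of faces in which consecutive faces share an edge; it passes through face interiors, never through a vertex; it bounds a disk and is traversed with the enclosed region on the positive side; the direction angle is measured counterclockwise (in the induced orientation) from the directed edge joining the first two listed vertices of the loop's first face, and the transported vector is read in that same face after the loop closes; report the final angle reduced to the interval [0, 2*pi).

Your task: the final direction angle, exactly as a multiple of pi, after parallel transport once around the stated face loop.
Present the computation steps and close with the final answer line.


enclosed vertex P0: corner angles sum to (3/4)*pi, defect = 2*pi - (3/4)*pi = (5/4)*pi
adding the enclosed defects to the starting angle (mod 2*pi, induced orientation) gives the holonomy
final angle = pi/3 + (5/4)*pi = (19/12)*pi (mod 2*pi)

Answer: final direction angle = (19/12)*pi


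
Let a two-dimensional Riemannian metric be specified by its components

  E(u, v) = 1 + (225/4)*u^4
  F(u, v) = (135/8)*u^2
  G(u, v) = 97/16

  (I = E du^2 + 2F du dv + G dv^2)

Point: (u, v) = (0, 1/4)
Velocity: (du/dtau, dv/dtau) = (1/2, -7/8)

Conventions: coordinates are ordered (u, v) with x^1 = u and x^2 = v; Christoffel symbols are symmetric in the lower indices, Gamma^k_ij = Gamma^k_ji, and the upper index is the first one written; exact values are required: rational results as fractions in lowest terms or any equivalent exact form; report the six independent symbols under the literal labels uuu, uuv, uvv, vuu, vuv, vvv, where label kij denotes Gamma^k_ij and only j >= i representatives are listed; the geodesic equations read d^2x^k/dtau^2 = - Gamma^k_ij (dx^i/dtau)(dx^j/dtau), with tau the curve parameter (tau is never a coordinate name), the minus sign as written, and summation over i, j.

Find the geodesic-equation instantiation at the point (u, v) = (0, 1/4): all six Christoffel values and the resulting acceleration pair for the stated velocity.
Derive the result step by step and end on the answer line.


E = 1, F = 0, G = 97/16 at the point
E_u = 0, E_v = 0, F_u = 0, F_v = 0, G_u = 0, G_v = 0
EG - F^2 = 97/16;  g^inv = (16/97) * [[97/16, 0], [0, 1]]
first-kind symbols [ij,l] = (1/2)(d_i g_jl + d_j g_il - d_l g_ij): [uu,u] = E_u/2 = 0, [uu,v] = F_u - E_v/2 = 0, [uv,u] = E_v/2 = 0, [uv,v] = G_u/2 = 0, [vv,u] = F_v - G_u/2 = 0, [vv,v] = G_v/2 = 0
Gamma^u_ij = (G*[ij,u] - F*[ij,v])/(EG - F^2), Gamma^v_ij = (E*[ij,v] - F*[ij,u])/(EG - F^2)
Gamma_uuu = 0, Gamma_uuv = 0, Gamma_uvv = 0, Gamma_vuu = 0, Gamma_vuv = 0, Gamma_vvv = 0
d^2u/dtau^2 = -(Gamma_uuu*(1/2)^2 + 2*Gamma_uuv*(1/2)*(-7/8) + Gamma_uvv*(-7/8)^2) = 0
d^2v/dtau^2 = -(Gamma_vuu*(1/2)^2 + 2*Gamma_vuv*(1/2)*(-7/8) + Gamma_vvv*(-7/8)^2) = 0

Answer: Gamma_uuu = 0, Gamma_uuv = 0, Gamma_uvv = 0, Gamma_vuu = 0, Gamma_vuv = 0, Gamma_vvv = 0; accelerations (d^2u/dtau^2, d^2v/dtau^2) = (0, 0)


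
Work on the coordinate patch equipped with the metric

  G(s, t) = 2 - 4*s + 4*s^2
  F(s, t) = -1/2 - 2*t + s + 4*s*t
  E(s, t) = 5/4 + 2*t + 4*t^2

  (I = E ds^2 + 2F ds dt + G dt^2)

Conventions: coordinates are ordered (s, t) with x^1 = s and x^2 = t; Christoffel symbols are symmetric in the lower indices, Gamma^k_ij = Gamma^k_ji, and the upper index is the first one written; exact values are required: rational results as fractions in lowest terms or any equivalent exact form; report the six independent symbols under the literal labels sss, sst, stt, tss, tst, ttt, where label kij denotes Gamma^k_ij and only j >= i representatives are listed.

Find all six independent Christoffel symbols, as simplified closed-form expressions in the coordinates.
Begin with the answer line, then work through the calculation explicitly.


Answer: Gamma_sss = 0, Gamma_sst = (16*t + 4)/(16*s^2 - 16*s + 16*t^2 + 8*t + 9), Gamma_stt = 0, Gamma_tss = 0, Gamma_tst = (16*s - 8)/(16*s^2 - 16*s + 16*t^2 + 8*t + 9), Gamma_ttt = 0

E = 5/4 + 2*t + 4*t^2; F = -1/2 - 2*t + s + 4*s*t; G = 2 - 4*s + 4*s^2
Gamma^k_ij = (1/2) g^{kl} (d_i g_jl + d_j g_il - d_l g_ij), with g^inv = (1/(EG-F^2)) [[G, -F], [-F, E]]
first partials: E_s = 0, E_t = 2 + 8*t, F_s = 1 + 4*t, F_t = -2 + 4*s, G_s = -4 + 8*s, G_t = 0
D = EG - F^2 = 9/4 + 2*t - 4*s + 4*t^2 + 4*s^2
expanded: Gamma^s_ss = (G E_s - 2F F_s + F E_t)/(2D), Gamma^s_st = (G E_t - F G_s)/(2D), Gamma^s_tt = (2G F_t - G G_s - F G_t)/(2D), Gamma^t_ss = (2E F_s - E E_t - F E_s)/(2D), Gamma^t_st = (E G_s - F E_t)/(2D), Gamma^t_tt = (E G_t - 2F F_t + F G_s)/(2D); substitute and cancel common factors


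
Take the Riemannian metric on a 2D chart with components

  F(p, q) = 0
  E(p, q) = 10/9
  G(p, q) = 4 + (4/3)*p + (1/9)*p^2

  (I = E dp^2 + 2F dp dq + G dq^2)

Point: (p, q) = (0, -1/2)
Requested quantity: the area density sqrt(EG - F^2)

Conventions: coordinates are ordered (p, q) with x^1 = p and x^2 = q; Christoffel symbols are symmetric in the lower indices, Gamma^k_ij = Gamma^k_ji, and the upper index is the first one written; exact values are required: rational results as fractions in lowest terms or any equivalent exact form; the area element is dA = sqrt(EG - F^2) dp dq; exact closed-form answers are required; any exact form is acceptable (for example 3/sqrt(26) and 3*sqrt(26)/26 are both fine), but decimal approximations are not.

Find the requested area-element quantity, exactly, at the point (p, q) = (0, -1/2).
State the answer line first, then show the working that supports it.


Answer: sqrt(EG - F^2) = 2*sqrt(10)/3

E = 10/9, F = 0, G = 4; EG - F^2 = 40/9


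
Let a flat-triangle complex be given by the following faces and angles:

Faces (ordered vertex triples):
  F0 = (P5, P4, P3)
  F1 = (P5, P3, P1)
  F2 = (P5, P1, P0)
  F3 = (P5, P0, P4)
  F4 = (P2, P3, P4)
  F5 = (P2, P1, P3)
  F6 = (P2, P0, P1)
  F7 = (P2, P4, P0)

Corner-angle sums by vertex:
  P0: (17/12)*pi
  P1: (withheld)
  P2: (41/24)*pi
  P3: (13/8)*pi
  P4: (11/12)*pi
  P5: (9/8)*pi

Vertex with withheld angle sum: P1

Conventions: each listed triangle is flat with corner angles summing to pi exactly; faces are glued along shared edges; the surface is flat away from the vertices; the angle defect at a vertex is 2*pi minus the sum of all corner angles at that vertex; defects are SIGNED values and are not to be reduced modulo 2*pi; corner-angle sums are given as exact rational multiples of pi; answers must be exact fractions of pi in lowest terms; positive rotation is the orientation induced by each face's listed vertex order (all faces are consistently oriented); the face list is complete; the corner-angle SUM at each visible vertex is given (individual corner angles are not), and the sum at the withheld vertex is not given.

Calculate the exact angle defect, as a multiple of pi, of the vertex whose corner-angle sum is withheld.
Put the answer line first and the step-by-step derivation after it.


Answer: defect(P1) = (19/24)*pi

V = 6, E = 12, F = 8; chi = V - E + F = 2
Gauss-Bonnet: total defect = 2*pi*chi = 4*pi; visible defects sum to (77/24)*pi


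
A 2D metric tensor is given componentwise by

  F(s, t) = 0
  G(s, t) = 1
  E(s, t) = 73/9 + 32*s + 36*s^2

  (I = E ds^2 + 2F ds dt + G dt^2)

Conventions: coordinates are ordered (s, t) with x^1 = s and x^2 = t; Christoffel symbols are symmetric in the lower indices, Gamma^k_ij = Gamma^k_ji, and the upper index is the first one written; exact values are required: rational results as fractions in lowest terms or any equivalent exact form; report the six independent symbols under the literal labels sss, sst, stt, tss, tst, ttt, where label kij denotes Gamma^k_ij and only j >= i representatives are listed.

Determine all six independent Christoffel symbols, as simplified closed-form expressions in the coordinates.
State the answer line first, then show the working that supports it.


Answer: Gamma_sss = (324*s + 144)/(324*s^2 + 288*s + 73), Gamma_sst = 0, Gamma_stt = 0, Gamma_tss = 0, Gamma_tst = 0, Gamma_ttt = 0

E = 73/9 + 32*s + 36*s^2; F = 0; G = 1
Gamma^k_ij = (1/2) g^{kl} (d_i g_jl + d_j g_il - d_l g_ij), with g^inv = (1/(EG-F^2)) [[G, -F], [-F, E]]
first partials: E_s = 32 + 72*s, E_t = 0, F_s = 0, F_t = 0, G_s = 0, G_t = 0
D = EG - F^2 = 73/9 + 32*s + 36*s^2
expanded: Gamma^s_ss = (G E_s - 2F F_s + F E_t)/(2D), Gamma^s_st = (G E_t - F G_s)/(2D), Gamma^s_tt = (2G F_t - G G_s - F G_t)/(2D), Gamma^t_ss = (2E F_s - E E_t - F E_s)/(2D), Gamma^t_st = (E G_s - F E_t)/(2D), Gamma^t_tt = (E G_t - 2F F_t + F G_s)/(2D); substitute and cancel common factors


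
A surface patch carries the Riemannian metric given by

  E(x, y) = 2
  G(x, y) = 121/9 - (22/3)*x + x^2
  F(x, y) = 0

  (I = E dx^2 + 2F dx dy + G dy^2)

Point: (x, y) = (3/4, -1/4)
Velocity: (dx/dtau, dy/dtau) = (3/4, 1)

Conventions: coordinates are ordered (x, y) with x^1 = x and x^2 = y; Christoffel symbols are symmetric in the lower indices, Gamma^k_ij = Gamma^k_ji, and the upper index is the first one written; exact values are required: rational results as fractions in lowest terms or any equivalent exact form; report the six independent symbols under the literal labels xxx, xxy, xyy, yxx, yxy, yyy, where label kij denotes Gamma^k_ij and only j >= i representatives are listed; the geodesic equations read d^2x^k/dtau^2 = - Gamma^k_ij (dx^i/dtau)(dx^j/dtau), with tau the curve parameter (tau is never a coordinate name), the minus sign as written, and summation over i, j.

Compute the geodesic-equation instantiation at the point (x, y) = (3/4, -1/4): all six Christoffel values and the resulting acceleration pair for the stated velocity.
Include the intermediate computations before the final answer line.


E = 2, F = 0, G = 1225/144 at the point
E_x = 0, E_y = 0, F_x = 0, F_y = 0, G_x = -35/6, G_y = 0
EG - F^2 = 1225/72;  g^inv = (72/1225) * [[1225/144, 0], [0, 2]]
first-kind symbols [ij,l] = (1/2)(d_i g_jl + d_j g_il - d_l g_ij): [xx,x] = E_x/2 = 0, [xx,y] = F_x - E_y/2 = 0, [xy,x] = E_y/2 = 0, [xy,y] = G_x/2 = -35/12, [yy,x] = F_y - G_x/2 = 35/12, [yy,y] = G_y/2 = 0
Gamma^x_ij = (G*[ij,x] - F*[ij,y])/(EG - F^2), Gamma^y_ij = (E*[ij,y] - F*[ij,x])/(EG - F^2)
Gamma_xxx = 0, Gamma_xxy = 0, Gamma_xyy = 35/24, Gamma_yxx = 0, Gamma_yxy = -12/35, Gamma_yyy = 0
d^2x/dtau^2 = -(Gamma_xxx*(3/4)^2 + 2*Gamma_xxy*(3/4)*(1) + Gamma_xyy*(1)^2) = -35/24
d^2y/dtau^2 = -(Gamma_yxx*(3/4)^2 + 2*Gamma_yxy*(3/4)*(1) + Gamma_yyy*(1)^2) = 18/35

Answer: Gamma_xxx = 0, Gamma_xxy = 0, Gamma_xyy = 35/24, Gamma_yxx = 0, Gamma_yxy = -12/35, Gamma_yyy = 0; accelerations (d^2x/dtau^2, d^2y/dtau^2) = (-35/24, 18/35)


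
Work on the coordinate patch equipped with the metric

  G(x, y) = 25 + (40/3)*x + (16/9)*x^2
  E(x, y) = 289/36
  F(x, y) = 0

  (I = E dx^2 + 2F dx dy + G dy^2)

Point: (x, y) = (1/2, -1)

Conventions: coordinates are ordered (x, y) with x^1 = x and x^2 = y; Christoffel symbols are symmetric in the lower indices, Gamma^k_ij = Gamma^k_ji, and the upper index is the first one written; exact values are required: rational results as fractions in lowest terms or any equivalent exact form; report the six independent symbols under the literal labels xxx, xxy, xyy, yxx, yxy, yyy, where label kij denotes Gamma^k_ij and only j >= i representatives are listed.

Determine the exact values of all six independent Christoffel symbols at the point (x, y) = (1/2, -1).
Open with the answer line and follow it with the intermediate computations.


Answer: Gamma_xxx = 0, Gamma_xxy = 0, Gamma_xyy = -16/17, Gamma_yxx = 0, Gamma_yxy = 4/17, Gamma_yyy = 0

E = 289/36, F = 0, G = 289/9 at the point
E_x = 0, E_y = 0, F_x = 0, F_y = 0, G_x = 136/9, G_y = 0
EG - F^2 = 83521/324;  g^inv = (324/83521) * [[289/9, 0], [0, 289/36]]
first-kind symbols [ij,l] = (1/2)(d_i g_jl + d_j g_il - d_l g_ij): [xx,x] = E_x/2 = 0, [xx,y] = F_x - E_y/2 = 0, [xy,x] = E_y/2 = 0, [xy,y] = G_x/2 = 68/9, [yy,x] = F_y - G_x/2 = -68/9, [yy,y] = G_y/2 = 0
Gamma^x_ij = (G*[ij,x] - F*[ij,y])/(EG - F^2), Gamma^y_ij = (E*[ij,y] - F*[ij,x])/(EG - F^2)


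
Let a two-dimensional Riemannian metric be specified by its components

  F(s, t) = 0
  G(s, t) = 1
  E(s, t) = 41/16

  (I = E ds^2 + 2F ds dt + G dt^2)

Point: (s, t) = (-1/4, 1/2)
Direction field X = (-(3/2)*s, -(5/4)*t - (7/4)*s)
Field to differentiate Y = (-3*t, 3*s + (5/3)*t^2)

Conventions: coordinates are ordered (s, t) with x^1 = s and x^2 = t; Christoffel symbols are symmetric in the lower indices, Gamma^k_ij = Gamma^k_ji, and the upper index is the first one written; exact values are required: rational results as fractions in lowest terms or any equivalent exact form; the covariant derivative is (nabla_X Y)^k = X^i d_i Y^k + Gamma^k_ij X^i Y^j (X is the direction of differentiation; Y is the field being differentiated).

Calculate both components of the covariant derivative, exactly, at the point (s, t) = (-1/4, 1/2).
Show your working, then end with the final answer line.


E = 41/16, F = 0, G = 1 at the point
E_s = 0, E_t = 0, F_s = 0, F_t = 0, G_s = 0, G_t = 0
EG - F^2 = 41/16;  g^inv = (16/41) * [[1, 0], [0, 41/16]]
first-kind symbols [ij,l] = (1/2)(d_i g_jl + d_j g_il - d_l g_ij): [ss,s] = E_s/2 = 0, [ss,t] = F_s - E_t/2 = 0, [st,s] = E_t/2 = 0, [st,t] = G_s/2 = 0, [tt,s] = F_t - G_s/2 = 0, [tt,t] = G_t/2 = 0
Gamma^s_ij = (G*[ij,s] - F*[ij,t])/(EG - F^2), Gamma^t_ij = (E*[ij,t] - F*[ij,s])/(EG - F^2)
Gamma_sss = 0, Gamma_sst = 0, Gamma_stt = 0, Gamma_tss = 0, Gamma_tst = 0, Gamma_ttt = 0
X = (3/8, -3/16), Y = (-3/2, -1/3) at the point

Answer: (nabla_X Y)^s = 9/16, (nabla_X Y)^t = 13/16


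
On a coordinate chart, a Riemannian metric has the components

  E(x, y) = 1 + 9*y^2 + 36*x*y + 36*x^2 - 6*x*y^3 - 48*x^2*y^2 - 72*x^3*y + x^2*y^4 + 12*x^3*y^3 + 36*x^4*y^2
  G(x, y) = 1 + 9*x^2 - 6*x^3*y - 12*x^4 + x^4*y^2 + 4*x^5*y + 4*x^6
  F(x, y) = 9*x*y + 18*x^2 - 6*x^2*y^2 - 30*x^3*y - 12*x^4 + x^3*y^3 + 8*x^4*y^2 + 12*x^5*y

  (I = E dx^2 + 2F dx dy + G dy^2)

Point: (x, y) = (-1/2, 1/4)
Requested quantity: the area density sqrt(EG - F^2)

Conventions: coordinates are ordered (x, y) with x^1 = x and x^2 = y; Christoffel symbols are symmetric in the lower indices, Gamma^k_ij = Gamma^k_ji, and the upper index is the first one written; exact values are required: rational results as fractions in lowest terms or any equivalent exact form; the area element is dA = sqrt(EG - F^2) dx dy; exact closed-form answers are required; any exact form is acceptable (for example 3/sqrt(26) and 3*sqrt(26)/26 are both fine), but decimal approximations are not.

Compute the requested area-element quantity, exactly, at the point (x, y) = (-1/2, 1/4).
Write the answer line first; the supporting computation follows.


Answer: sqrt(EG - F^2) = sqrt(9677)/32

E = 7913/1024, F = 1743/512, G = 697/256; EG - F^2 = 9677/1024


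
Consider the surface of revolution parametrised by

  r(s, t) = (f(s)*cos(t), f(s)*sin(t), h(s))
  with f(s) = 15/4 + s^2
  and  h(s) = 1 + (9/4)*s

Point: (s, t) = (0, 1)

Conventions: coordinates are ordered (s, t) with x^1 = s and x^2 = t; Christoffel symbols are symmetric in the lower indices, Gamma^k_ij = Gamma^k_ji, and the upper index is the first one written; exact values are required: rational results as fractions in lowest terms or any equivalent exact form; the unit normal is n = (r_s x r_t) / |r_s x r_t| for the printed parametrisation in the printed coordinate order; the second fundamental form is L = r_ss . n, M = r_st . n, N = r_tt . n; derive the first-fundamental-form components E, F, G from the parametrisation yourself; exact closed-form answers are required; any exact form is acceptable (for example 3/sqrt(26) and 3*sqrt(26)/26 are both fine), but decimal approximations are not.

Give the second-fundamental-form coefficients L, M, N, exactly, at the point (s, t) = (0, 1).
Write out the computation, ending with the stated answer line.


f = 15/4, f' = 0, f'' = 2, h' = 9/4, h'' = 0
E = 81/16, F = 0, G = 225/16; answer radicand W^2 = 81/16
unnormalised second-form numerators: l = -9/2, m = 0, n = 135/16; L = l/sqrt(81/16), and similarly M = m/sqrt(W^2), N = n/sqrt(W^2)

Answer: L = -2, M = 0, N = 15/4


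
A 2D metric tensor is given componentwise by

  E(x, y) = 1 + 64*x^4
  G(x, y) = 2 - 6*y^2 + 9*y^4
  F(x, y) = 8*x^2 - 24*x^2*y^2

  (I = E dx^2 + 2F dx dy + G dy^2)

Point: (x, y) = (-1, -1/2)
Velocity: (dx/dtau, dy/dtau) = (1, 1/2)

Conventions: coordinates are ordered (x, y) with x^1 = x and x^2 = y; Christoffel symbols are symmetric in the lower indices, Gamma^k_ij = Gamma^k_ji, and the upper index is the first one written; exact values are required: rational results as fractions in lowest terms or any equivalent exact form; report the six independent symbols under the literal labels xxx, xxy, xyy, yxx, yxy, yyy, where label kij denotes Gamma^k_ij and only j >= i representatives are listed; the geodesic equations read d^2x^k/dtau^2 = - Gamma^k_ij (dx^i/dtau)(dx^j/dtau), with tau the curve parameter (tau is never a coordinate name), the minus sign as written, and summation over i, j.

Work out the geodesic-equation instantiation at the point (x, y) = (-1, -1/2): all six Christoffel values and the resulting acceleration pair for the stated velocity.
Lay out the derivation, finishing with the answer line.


E = 65, F = 2, G = 17/16 at the point
E_x = -256, E_y = 0, F_x = -4, F_y = 24, G_x = 0, G_y = 3/2
EG - F^2 = 1041/16;  g^inv = (16/1041) * [[17/16, -2], [-2, 65]]
first-kind symbols [ij,l] = (1/2)(d_i g_jl + d_j g_il - d_l g_ij): [xx,x] = E_x/2 = -128, [xx,y] = F_x - E_y/2 = -4, [xy,x] = E_y/2 = 0, [xy,y] = G_x/2 = 0, [yy,x] = F_y - G_x/2 = 24, [yy,y] = G_y/2 = 3/4
Gamma^x_ij = (G*[ij,x] - F*[ij,y])/(EG - F^2), Gamma^y_ij = (E*[ij,y] - F*[ij,x])/(EG - F^2)
Gamma_xxx = -2048/1041, Gamma_xxy = 0, Gamma_xyy = 128/347, Gamma_yxx = -64/1041, Gamma_yxy = 0, Gamma_yyy = 4/347
d^2x/dtau^2 = -(Gamma_xxx*(1)^2 + 2*Gamma_xxy*(1)*(1/2) + Gamma_xyy*(1/2)^2) = 1952/1041
d^2y/dtau^2 = -(Gamma_yxx*(1)^2 + 2*Gamma_yxy*(1)*(1/2) + Gamma_yyy*(1/2)^2) = 61/1041

Answer: Gamma_xxx = -2048/1041, Gamma_xxy = 0, Gamma_xyy = 128/347, Gamma_yxx = -64/1041, Gamma_yxy = 0, Gamma_yyy = 4/347; accelerations (d^2x/dtau^2, d^2y/dtau^2) = (1952/1041, 61/1041)


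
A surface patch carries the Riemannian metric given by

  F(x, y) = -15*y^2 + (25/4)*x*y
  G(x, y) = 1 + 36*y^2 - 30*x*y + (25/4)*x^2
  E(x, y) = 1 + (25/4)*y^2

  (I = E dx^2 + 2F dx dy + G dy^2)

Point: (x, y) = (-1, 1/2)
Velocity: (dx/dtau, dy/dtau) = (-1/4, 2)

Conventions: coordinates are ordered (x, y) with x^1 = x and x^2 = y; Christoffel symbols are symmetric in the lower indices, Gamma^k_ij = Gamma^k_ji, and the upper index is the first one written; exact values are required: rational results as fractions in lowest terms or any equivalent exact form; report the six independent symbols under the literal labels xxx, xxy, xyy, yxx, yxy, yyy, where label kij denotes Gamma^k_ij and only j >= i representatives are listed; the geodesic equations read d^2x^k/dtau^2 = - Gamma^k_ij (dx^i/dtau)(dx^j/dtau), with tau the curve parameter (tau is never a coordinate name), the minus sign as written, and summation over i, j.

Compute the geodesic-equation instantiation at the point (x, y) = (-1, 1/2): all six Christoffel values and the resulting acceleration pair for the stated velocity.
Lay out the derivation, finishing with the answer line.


E = 41/16, F = -55/8, G = 125/4 at the point
E_x = 0, E_y = 25/4, F_x = 25/8, F_y = -85/4, G_x = -55/2, G_y = 66
EG - F^2 = 525/16;  g^inv = (16/525) * [[125/4, 55/8], [55/8, 41/16]]
first-kind symbols [ij,l] = (1/2)(d_i g_jl + d_j g_il - d_l g_ij): [xx,x] = E_x/2 = 0, [xx,y] = F_x - E_y/2 = 0, [xy,x] = E_y/2 = 25/8, [xy,y] = G_x/2 = -55/4, [yy,x] = F_y - G_x/2 = -15/2, [yy,y] = G_y/2 = 33
Gamma^x_ij = (G*[ij,x] - F*[ij,y])/(EG - F^2), Gamma^y_ij = (E*[ij,y] - F*[ij,x])/(EG - F^2)
Gamma_xxx = 0, Gamma_xxy = 2/21, Gamma_xyy = -8/35, Gamma_yxx = 0, Gamma_yxy = -44/105, Gamma_yyy = 176/175
d^2x/dtau^2 = -(Gamma_xxx*(-1/4)^2 + 2*Gamma_xxy*(-1/4)*(2) + Gamma_xyy*(2)^2) = 106/105
d^2y/dtau^2 = -(Gamma_yxx*(-1/4)^2 + 2*Gamma_yxy*(-1/4)*(2) + Gamma_yyy*(2)^2) = -2332/525

Answer: Gamma_xxx = 0, Gamma_xxy = 2/21, Gamma_xyy = -8/35, Gamma_yxx = 0, Gamma_yxy = -44/105, Gamma_yyy = 176/175; accelerations (d^2x/dtau^2, d^2y/dtau^2) = (106/105, -2332/525)


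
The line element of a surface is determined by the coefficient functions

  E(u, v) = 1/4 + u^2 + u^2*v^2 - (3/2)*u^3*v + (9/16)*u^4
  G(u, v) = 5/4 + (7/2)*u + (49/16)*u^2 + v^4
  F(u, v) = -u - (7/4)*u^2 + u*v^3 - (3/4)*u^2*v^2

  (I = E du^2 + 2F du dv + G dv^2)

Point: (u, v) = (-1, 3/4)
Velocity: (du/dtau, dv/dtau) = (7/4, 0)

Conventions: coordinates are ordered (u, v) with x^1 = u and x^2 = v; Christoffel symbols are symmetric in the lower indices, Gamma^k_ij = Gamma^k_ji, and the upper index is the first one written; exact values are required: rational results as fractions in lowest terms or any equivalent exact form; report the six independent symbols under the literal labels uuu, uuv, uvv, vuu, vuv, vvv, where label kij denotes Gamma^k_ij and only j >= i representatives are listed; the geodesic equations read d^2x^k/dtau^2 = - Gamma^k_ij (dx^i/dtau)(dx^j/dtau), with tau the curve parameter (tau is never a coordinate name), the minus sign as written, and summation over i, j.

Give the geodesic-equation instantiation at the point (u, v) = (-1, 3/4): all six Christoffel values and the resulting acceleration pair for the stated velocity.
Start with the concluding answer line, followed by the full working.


Answer: Gamma_uuu = -16/17, Gamma_uuv = -24/85, Gamma_uvv = -21/85, Gamma_vuu = 196/289, Gamma_vuv = -2256/1445, Gamma_vvv = 576/1445; accelerations (d^2u/dtau^2, d^2v/dtau^2) = (49/17, -2401/1156)

E = 7/2, F = -51/32, G = 289/256 at the point
E_u = -35/4, E_v = 3, F_u = 241/64, F_v = -45/16, G_u = -21/8, G_v = 27/16
EG - F^2 = 1445/1024;  g^inv = (1024/1445) * [[289/256, 51/32], [51/32, 7/2]]
first-kind symbols [ij,l] = (1/2)(d_i g_jl + d_j g_il - d_l g_ij): [uu,u] = E_u/2 = -35/8, [uu,v] = F_u - E_v/2 = 145/64, [uv,u] = E_v/2 = 3/2, [uv,v] = G_u/2 = -21/16, [vv,u] = F_v - G_u/2 = -3/2, [vv,v] = G_v/2 = 27/32
Gamma^u_ij = (G*[ij,u] - F*[ij,v])/(EG - F^2), Gamma^v_ij = (E*[ij,v] - F*[ij,u])/(EG - F^2)
Gamma_uuu = -16/17, Gamma_uuv = -24/85, Gamma_uvv = -21/85, Gamma_vuu = 196/289, Gamma_vuv = -2256/1445, Gamma_vvv = 576/1445
d^2u/dtau^2 = -(Gamma_uuu*(7/4)^2 + 2*Gamma_uuv*(7/4)*(0) + Gamma_uvv*(0)^2) = 49/17
d^2v/dtau^2 = -(Gamma_vuu*(7/4)^2 + 2*Gamma_vuv*(7/4)*(0) + Gamma_vvv*(0)^2) = -2401/1156


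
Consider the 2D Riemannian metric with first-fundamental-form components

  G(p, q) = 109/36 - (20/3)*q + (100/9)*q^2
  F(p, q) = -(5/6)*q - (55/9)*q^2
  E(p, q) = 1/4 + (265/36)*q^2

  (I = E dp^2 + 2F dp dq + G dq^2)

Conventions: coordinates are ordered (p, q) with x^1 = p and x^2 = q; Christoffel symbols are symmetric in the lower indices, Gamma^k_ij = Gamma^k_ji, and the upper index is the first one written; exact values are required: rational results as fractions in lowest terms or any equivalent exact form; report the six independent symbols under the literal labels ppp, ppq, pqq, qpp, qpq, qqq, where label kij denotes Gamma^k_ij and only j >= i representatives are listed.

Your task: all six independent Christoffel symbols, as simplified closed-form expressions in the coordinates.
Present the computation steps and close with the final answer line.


E = 1/4 + (265/36)*q^2; F = -(5/6)*q - (55/9)*q^2; G = 109/36 - (20/3)*q + (100/9)*q^2
Gamma^k_ij = (1/2) g^{kl} (d_i g_jl + d_j g_il - d_l g_ij), with g^inv = (1/(EG-F^2)) [[G, -F], [-F, E]]
first partials: E_p = 0, E_q = (265/18)*q, F_p = 0, F_q = -5/6 - (110/9)*q, G_p = 0, G_q = -20/3 + (200/9)*q
D = EG - F^2 = 109/144 - (5/3)*q + (31585/1296)*q^2 - (1600/27)*q^3 + (400/9)*q^4
expanded: Gamma^p_pp = (G E_p - 2F F_p + F E_q)/(2D), Gamma^p_pq = (G E_q - F G_p)/(2D), Gamma^p_qq = (2G F_q - G G_p - F G_q)/(2D), Gamma^q_pp = (2E F_p - E E_q - F E_p)/(2D), Gamma^q_pq = (E G_p - F E_q)/(2D), Gamma^q_qq = (E G_q - 2F F_q + F G_p)/(2D); substitute and cancel common factors

Answer: Gamma_ppp = (-58300*q^3 - 7950*q^2)/(57600*q^4 - 76800*q^3 + 31585*q^2 - 2160*q + 981), Gamma_ppq = (106000*q^3 - 63600*q^2 + 28885*q)/(57600*q^4 - 76800*q^3 + 31585*q^2 - 2160*q + 981), Gamma_pqq = (-88000*q^3 + 79200*q^2 - 44360*q - 3270)/(57600*q^4 - 76800*q^3 + 31585*q^2 - 2160*q + 981), Gamma_qpp = (-70225*q^3 - 2385*q)/(57600*q^4 - 76800*q^3 + 31585*q^2 - 2160*q + 981), Gamma_qpq = (58300*q^3 + 7950*q^2)/(57600*q^4 - 76800*q^3 + 31585*q^2 - 2160*q + 981), Gamma_qqq = (9200*q^3 - 51600*q^2 + 2700*q - 1080)/(57600*q^4 - 76800*q^3 + 31585*q^2 - 2160*q + 981)


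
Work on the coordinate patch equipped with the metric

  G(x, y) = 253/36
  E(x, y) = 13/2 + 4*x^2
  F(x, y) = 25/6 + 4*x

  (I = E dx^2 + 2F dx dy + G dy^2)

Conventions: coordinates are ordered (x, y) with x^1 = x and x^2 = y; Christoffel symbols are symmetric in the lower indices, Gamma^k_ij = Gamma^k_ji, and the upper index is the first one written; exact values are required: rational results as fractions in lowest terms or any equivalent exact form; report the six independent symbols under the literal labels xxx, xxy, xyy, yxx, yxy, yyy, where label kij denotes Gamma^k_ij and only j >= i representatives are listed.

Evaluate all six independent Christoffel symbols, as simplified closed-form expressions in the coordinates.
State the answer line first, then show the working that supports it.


Answer: Gamma_xxx = (872*x - 1200)/(872*x^2 - 2400*x + 2039), Gamma_xxy = 0, Gamma_xyy = 0, Gamma_yxx = (1872 - 1200*x)/(872*x^2 - 2400*x + 2039), Gamma_yxy = 0, Gamma_yyy = 0

E = 13/2 + 4*x^2; F = 25/6 + 4*x; G = 253/36
Gamma^k_ij = (1/2) g^{kl} (d_i g_jl + d_j g_il - d_l g_ij), with g^inv = (1/(EG-F^2)) [[G, -F], [-F, E]]
first partials: E_x = 8*x, E_y = 0, F_x = 4, F_y = 0, G_x = 0, G_y = 0
D = EG - F^2 = 2039/72 - (100/3)*x + (109/9)*x^2
expanded: Gamma^x_xx = (G E_x - 2F F_x + F E_y)/(2D), Gamma^x_xy = (G E_y - F G_x)/(2D), Gamma^x_yy = (2G F_y - G G_x - F G_y)/(2D), Gamma^y_xx = (2E F_x - E E_y - F E_x)/(2D), Gamma^y_xy = (E G_x - F E_y)/(2D), Gamma^y_yy = (E G_y - 2F F_y + F G_x)/(2D); substitute and cancel common factors


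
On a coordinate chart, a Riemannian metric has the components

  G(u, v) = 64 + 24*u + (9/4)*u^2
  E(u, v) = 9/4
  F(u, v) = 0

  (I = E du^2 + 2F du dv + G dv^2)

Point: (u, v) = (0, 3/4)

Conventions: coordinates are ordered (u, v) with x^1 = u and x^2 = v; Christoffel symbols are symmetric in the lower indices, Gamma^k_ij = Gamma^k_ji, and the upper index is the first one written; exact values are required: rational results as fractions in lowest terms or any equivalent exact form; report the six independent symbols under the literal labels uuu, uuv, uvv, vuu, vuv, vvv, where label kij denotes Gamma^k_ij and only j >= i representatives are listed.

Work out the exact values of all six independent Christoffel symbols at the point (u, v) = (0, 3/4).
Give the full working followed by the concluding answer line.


E = 9/4, F = 0, G = 64 at the point
E_u = 0, E_v = 0, F_u = 0, F_v = 0, G_u = 24, G_v = 0
EG - F^2 = 144;  g^inv = (1/144) * [[64, 0], [0, 9/4]]
first-kind symbols [ij,l] = (1/2)(d_i g_jl + d_j g_il - d_l g_ij): [uu,u] = E_u/2 = 0, [uu,v] = F_u - E_v/2 = 0, [uv,u] = E_v/2 = 0, [uv,v] = G_u/2 = 12, [vv,u] = F_v - G_u/2 = -12, [vv,v] = G_v/2 = 0
Gamma^u_ij = (G*[ij,u] - F*[ij,v])/(EG - F^2), Gamma^v_ij = (E*[ij,v] - F*[ij,u])/(EG - F^2)

Answer: Gamma_uuu = 0, Gamma_uuv = 0, Gamma_uvv = -16/3, Gamma_vuu = 0, Gamma_vuv = 3/16, Gamma_vvv = 0


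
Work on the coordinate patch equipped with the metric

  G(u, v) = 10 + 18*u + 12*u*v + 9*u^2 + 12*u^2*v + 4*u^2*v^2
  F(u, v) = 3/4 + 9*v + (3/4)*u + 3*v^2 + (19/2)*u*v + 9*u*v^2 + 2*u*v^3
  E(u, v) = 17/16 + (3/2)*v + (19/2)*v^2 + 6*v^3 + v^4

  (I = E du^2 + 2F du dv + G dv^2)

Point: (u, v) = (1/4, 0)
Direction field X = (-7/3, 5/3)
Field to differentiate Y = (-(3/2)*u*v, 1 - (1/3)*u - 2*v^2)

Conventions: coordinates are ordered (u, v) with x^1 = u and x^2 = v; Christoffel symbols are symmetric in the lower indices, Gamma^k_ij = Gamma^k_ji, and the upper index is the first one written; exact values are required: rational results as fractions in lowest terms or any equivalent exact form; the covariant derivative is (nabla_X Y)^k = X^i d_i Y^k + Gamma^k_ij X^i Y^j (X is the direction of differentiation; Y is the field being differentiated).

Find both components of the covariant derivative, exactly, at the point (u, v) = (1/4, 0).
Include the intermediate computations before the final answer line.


E = 17/16, F = 15/16, G = 241/16 at the point
E_u = 0, E_v = 3/2, F_u = 3/4, F_v = 91/8, G_u = 45/2, G_v = 15/4
EG - F^2 = 121/8;  g^inv = (8/121) * [[241/16, -15/16], [-15/16, 17/16]]
first-kind symbols [ij,l] = (1/2)(d_i g_jl + d_j g_il - d_l g_ij): [uu,u] = E_u/2 = 0, [uu,v] = F_u - E_v/2 = 0, [uv,u] = E_v/2 = 3/4, [uv,v] = G_u/2 = 45/4, [vv,u] = F_v - G_u/2 = 1/8, [vv,v] = G_v/2 = 15/8
Gamma^u_ij = (G*[ij,u] - F*[ij,v])/(EG - F^2), Gamma^v_ij = (E*[ij,v] - F*[ij,u])/(EG - F^2)
Gamma_uuu = 0, Gamma_uuv = 6/121, Gamma_uvv = 1/121, Gamma_vuu = 0, Gamma_vuv = 90/121, Gamma_vvv = 15/121
X = (-7/3, 5/3), Y = (0, 11/12) at the point

Answer: (nabla_X Y)^u = -569/792, (nabla_X Y)^v = -247/396


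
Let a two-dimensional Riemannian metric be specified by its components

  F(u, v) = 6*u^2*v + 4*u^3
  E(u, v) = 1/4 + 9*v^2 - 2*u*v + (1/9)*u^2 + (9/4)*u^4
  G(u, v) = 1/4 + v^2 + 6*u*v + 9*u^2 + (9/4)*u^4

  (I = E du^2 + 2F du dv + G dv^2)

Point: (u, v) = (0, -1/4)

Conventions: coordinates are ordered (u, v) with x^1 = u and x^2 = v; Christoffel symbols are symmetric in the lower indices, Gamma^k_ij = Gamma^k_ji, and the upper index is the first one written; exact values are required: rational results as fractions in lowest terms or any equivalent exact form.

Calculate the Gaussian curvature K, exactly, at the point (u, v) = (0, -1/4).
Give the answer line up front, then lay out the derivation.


Answer: K = -10752/325

E = 13/16, F = 0, G = 5/16, EG - F^2 = 65/256 at the point
E_u = 1/2, E_v = -9/2, F_u = 0, F_v = 0, G_u = -3/2, G_v = -1/2
E_vv = 18, F_uv = 0, G_uu = 18
Apply the Brioschi formula K = (det M1 - det M2)/(EG - F^2)^2 over the derivative matrices of E, F, G.
M1 = [[-E_vv/2 + F_uv - G_uu/2, E_u/2, F_u - E_v/2], [F_v - G_u/2, E, F], [G_v/2, F, G]] = [[-18, 1/4, 9/4], [3/4, 13/16, 0], [-1/4, 0, 5/16]]; det M1 = -267/64
M2 = [[0, E_v/2, G_u/2], [E_v/2, E, F], [G_u/2, F, G]] = [[0, -9/4, -3/4], [-9/4, 13/16, 0], [-3/4, 0, 5/16]]; det M2 = -261/128
det M1 - det M2 = -273/128; K = -273/128 / (65/256)^2 = -10752/325


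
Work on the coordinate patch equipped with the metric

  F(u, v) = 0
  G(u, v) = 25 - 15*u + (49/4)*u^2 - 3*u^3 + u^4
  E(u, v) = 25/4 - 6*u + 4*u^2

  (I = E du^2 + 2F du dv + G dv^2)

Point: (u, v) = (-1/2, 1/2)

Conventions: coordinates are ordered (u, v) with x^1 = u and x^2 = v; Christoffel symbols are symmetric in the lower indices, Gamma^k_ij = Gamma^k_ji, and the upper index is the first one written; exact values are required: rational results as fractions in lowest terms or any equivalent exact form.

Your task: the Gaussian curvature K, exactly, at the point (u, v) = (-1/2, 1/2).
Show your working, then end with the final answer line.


E = 41/4, F = 0, G = 36, EG - F^2 = 369 at the point
E_u = -10, E_v = 0, F_u = 0, F_v = 0, G_u = -30, G_v = 0
E_vv = 0, F_uv = 0, G_uu = 73/2
K follows from Brioschi's formula, (det M1 - det M2)/(EG - F^2)^2.
M1 = [[-E_vv/2 + F_uv - G_uu/2, E_u/2, F_u - E_v/2], [F_v - G_u/2, E, F], [G_v/2, F, G]] = [[-73/4, -5, 0], [15, 41/4, 0], [0, 0, 36]]; det M1 = -16137/4
M2 = [[0, E_v/2, G_u/2], [E_v/2, E, F], [G_u/2, F, G]] = [[0, 0, -15], [0, 41/4, 0], [-15, 0, 36]]; det M2 = -9225/4
det M1 - det M2 = -1728; K = -1728 / (369)^2 = -64/5043

Answer: K = -64/5043


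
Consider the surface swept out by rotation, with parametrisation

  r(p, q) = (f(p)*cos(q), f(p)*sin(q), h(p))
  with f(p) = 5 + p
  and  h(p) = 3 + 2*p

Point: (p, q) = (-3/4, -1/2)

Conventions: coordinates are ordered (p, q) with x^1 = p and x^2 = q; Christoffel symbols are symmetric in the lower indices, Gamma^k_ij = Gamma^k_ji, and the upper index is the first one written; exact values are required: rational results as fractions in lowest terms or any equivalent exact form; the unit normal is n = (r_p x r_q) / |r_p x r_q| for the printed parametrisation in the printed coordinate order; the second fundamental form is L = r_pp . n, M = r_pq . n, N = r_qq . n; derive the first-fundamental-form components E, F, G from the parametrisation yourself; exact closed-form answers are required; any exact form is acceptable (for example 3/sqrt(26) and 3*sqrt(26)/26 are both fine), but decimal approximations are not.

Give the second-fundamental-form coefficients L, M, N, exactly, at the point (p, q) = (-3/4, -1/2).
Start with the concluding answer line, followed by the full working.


Answer: L = 0, M = 0, N = 17*sqrt(5)/10

f = 17/4, f' = 1, f'' = 0, h' = 2, h'' = 0
E = 5, F = 0, G = 289/16; answer radicand W^2 = 5
unnormalised second-form numerators: l = 0, m = 0, n = 17/2; L = l/sqrt(5), and similarly M = m/sqrt(W^2), N = n/sqrt(W^2)
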